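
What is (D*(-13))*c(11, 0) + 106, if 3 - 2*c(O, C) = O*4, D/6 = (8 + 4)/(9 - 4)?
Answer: 19718/5 ≈ 3943.6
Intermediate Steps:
D = 72/5 (D = 6*((8 + 4)/(9 - 4)) = 6*(12/5) = 72/5 ≈ 14.400)
c(O, C) = 3/2 - 2*O (c(O, C) = 3/2 - O*4/2 = 3/2 - 2*O)
(D*(-13))*c(11, 0) + 106 = ((72/5)*(-13))*(3/2 - 2*11) + 106 = -936*(3/2 - 22)/5 + 106 = -936/5*(-41/2) + 106 = 19188/5 + 106 = 19718/5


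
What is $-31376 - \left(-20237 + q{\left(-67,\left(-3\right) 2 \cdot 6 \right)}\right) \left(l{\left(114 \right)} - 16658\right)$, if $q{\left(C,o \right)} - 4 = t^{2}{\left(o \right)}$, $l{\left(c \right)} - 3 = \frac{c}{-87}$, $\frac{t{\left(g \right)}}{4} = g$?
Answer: $\frac{242055695}{29} \approx 8.3468 \cdot 10^{6}$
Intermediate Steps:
$t{\left(g \right)} = 4 g$
$l{\left(c \right)} = 3 - \frac{c}{87}$ ($l{\left(c \right)} = 3 + \frac{c}{-87} = 3 + c \left(- \frac{1}{87}\right) = 3 - \frac{c}{87}$)
$q{\left(C,o \right)} = 4 + 16 o^{2}$ ($q{\left(C,o \right)} = 4 + \left(4 o\right)^{2} = 4 + 16 o^{2}$)
$-31376 - \left(-20237 + q{\left(-67,\left(-3\right) 2 \cdot 6 \right)}\right) \left(l{\left(114 \right)} - 16658\right) = -31376 - \left(-20237 + \left(4 + 16 \left(\left(-3\right) 2 \cdot 6\right)^{2}\right)\right) \left(\left(3 - \frac{38}{29}\right) - 16658\right) = -31376 - \left(-20237 + \left(4 + 16 \left(\left(-6\right) 6\right)^{2}\right)\right) \left(\left(3 - \frac{38}{29}\right) - 16658\right) = -31376 - \left(-20237 + \left(4 + 16 \left(-36\right)^{2}\right)\right) \left(\frac{49}{29} - 16658\right) = -31376 - \left(-20237 + \left(4 + 16 \cdot 1296\right)\right) \left(- \frac{483033}{29}\right) = -31376 - \left(-20237 + \left(4 + 20736\right)\right) \left(- \frac{483033}{29}\right) = -31376 - \left(-20237 + 20740\right) \left(- \frac{483033}{29}\right) = -31376 - 503 \left(- \frac{483033}{29}\right) = -31376 - - \frac{242965599}{29} = -31376 + \frac{242965599}{29} = \frac{242055695}{29}$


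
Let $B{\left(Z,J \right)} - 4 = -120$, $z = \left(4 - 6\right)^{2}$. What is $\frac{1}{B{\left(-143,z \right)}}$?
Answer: $- \frac{1}{116} \approx -0.0086207$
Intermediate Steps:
$z = 4$ ($z = \left(-2\right)^{2} = 4$)
$B{\left(Z,J \right)} = -116$ ($B{\left(Z,J \right)} = 4 - 120 = -116$)
$\frac{1}{B{\left(-143,z \right)}} = \frac{1}{-116} = - \frac{1}{116}$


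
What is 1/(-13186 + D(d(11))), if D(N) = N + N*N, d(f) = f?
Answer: -1/13054 ≈ -7.6605e-5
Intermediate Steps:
D(N) = N + N²
1/(-13186 + D(d(11))) = 1/(-13186 + 11*(1 + 11)) = 1/(-13186 + 11*12) = 1/(-13186 + 132) = 1/(-13054) = -1/13054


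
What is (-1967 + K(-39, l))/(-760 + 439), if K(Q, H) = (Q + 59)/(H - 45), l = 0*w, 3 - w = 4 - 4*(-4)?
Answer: 17707/2889 ≈ 6.1291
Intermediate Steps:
w = -17 (w = 3 - (4 - 4*(-4)) = 3 - (4 + 16) = 3 - 1*20 = 3 - 20 = -17)
l = 0 (l = 0*(-17) = 0)
K(Q, H) = (59 + Q)/(-45 + H)
(-1967 + K(-39, l))/(-760 + 439) = (-1967 + (59 - 39)/(-45 + 0))/(-760 + 439) = (-1967 + 20/(-45))/(-321) = (-1967 - 1/45*20)*(-1/321) = (-1967 - 4/9)*(-1/321) = -17707/9*(-1/321) = 17707/2889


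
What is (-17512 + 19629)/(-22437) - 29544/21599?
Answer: -708603811/484616763 ≈ -1.4622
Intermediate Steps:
(-17512 + 19629)/(-22437) - 29544/21599 = 2117*(-1/22437) - 29544*1/21599 = -2117/22437 - 29544/21599 = -708603811/484616763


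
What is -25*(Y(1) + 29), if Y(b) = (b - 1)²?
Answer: -725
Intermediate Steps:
Y(b) = (-1 + b)²
-25*(Y(1) + 29) = -25*((-1 + 1)² + 29) = -25*(0² + 29) = -25*(0 + 29) = -25*29 = -725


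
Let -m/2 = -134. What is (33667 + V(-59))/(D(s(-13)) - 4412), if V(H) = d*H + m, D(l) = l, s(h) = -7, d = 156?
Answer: -24731/4419 ≈ -5.5965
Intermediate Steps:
m = 268 (m = -2*(-134) = 268)
V(H) = 268 + 156*H (V(H) = 156*H + 268 = 268 + 156*H)
(33667 + V(-59))/(D(s(-13)) - 4412) = (33667 + (268 + 156*(-59)))/(-7 - 4412) = (33667 + (268 - 9204))/(-4419) = (33667 - 8936)*(-1/4419) = 24731*(-1/4419) = -24731/4419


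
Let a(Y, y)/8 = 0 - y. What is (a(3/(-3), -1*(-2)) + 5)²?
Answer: 121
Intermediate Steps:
a(Y, y) = -8*y (a(Y, y) = 8*(0 - y) = 8*(-y) = -8*y)
(a(3/(-3), -1*(-2)) + 5)² = (-(-8)*(-2) + 5)² = (-8*2 + 5)² = (-16 + 5)² = (-11)² = 121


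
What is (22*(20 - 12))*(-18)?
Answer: -3168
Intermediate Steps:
(22*(20 - 12))*(-18) = (22*8)*(-18) = 176*(-18) = -3168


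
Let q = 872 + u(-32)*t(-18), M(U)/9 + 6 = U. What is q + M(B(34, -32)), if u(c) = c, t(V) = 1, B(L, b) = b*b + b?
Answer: 9714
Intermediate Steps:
B(L, b) = b + b² (B(L, b) = b² + b = b + b²)
M(U) = -54 + 9*U
q = 840 (q = 872 - 32*1 = 872 - 32 = 840)
q + M(B(34, -32)) = 840 + (-54 + 9*(-32*(1 - 32))) = 840 + (-54 + 9*(-32*(-31))) = 840 + (-54 + 9*992) = 840 + (-54 + 8928) = 840 + 8874 = 9714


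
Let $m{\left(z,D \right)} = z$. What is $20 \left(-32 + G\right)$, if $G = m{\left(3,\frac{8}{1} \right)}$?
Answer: $-580$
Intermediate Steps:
$G = 3$
$20 \left(-32 + G\right) = 20 \left(-32 + 3\right) = 20 \left(-29\right) = -580$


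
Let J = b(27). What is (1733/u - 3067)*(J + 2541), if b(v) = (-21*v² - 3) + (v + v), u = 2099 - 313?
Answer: 69637389093/1786 ≈ 3.8991e+7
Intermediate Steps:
u = 1786
b(v) = -3 - 21*v² + 2*v (b(v) = (-3 - 21*v²) + 2*v = -3 - 21*v² + 2*v)
J = -15258 (J = -3 - 21*27² + 2*27 = -3 - 21*729 + 54 = -3 - 15309 + 54 = -15258)
(1733/u - 3067)*(J + 2541) = (1733/1786 - 3067)*(-15258 + 2541) = (1733*(1/1786) - 3067)*(-12717) = (1733/1786 - 3067)*(-12717) = -5475929/1786*(-12717) = 69637389093/1786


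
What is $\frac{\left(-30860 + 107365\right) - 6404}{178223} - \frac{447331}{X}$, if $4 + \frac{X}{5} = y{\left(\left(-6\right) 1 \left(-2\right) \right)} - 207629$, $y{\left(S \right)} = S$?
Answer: $\frac{152496871418}{185014187415} \approx 0.82424$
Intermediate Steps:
$X = -1038105$ ($X = -20 + 5 \left(\left(-6\right) 1 \left(-2\right) - 207629\right) = -20 + 5 \left(\left(-6\right) \left(-2\right) - 207629\right) = -20 + 5 \left(12 - 207629\right) = -20 + 5 \left(-207617\right) = -20 - 1038085 = -1038105$)
$\frac{\left(-30860 + 107365\right) - 6404}{178223} - \frac{447331}{X} = \frac{\left(-30860 + 107365\right) - 6404}{178223} - \frac{447331}{-1038105} = \left(76505 - 6404\right) \frac{1}{178223} - - \frac{447331}{1038105} = 70101 \cdot \frac{1}{178223} + \frac{447331}{1038105} = \frac{70101}{178223} + \frac{447331}{1038105} = \frac{152496871418}{185014187415}$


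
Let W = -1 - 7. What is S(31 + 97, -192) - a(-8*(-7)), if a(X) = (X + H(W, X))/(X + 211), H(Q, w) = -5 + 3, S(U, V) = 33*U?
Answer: 375918/89 ≈ 4223.8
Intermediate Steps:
W = -8
H(Q, w) = -2
a(X) = (-2 + X)/(211 + X) (a(X) = (X - 2)/(X + 211) = (-2 + X)/(211 + X))
S(31 + 97, -192) - a(-8*(-7)) = 33*(31 + 97) - (-2 - 8*(-7))/(211 - 8*(-7)) = 33*128 - (-2 + 56)/(211 + 56) = 4224 - 54/267 = 4224 - 1*18/89 = 4224 - 18/89 = 375918/89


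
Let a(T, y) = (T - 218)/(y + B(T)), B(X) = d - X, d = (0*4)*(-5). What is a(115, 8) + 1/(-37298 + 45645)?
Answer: 859848/893129 ≈ 0.96274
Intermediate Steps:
d = 0 (d = 0*(-5) = 0)
B(X) = -X (B(X) = 0 - X = -X)
a(T, y) = (-218 + T)/(y - T) (a(T, y) = (T - 218)/(y - T) = (-218 + T)/(y - T))
a(115, 8) + 1/(-37298 + 45645) = (-218 + 115)/(8 - 1*115) + 1/(-37298 + 45645) = -103/(8 - 115) + 1/8347 = -103/(-107) + 1/8347 = -1/107*(-103) + 1/8347 = 103/107 + 1/8347 = 859848/893129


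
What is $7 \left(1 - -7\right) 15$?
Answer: $840$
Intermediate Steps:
$7 \left(1 - -7\right) 15 = 7 \left(1 + 7\right) 15 = 7 \cdot 8 \cdot 15 = 56 \cdot 15 = 840$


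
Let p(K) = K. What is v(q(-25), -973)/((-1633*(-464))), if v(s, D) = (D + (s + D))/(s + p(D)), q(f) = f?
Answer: 1971/756196576 ≈ 2.6065e-6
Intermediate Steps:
v(s, D) = (s + 2*D)/(D + s) (v(s, D) = (D + (s + D))/(s + D) = (D + (D + s))/(D + s) = (s + 2*D)/(D + s))
v(q(-25), -973)/((-1633*(-464))) = ((-25 + 2*(-973))/(-973 - 25))/((-1633*(-464))) = ((-25 - 1946)/(-998))/757712 = -1/998*(-1971)*(1/757712) = (1971/998)*(1/757712) = 1971/756196576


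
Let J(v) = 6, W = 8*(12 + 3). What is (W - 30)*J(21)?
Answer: 540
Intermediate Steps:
W = 120 (W = 8*15 = 120)
(W - 30)*J(21) = (120 - 30)*6 = 90*6 = 540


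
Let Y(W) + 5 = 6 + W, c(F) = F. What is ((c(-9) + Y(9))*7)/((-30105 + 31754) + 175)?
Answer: 7/1824 ≈ 0.0038377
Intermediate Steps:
Y(W) = 1 + W (Y(W) = -5 + (6 + W) = 1 + W)
((c(-9) + Y(9))*7)/((-30105 + 31754) + 175) = ((-9 + (1 + 9))*7)/((-30105 + 31754) + 175) = ((-9 + 10)*7)/(1649 + 175) = (1*7)/1824 = 7*(1/1824) = 7/1824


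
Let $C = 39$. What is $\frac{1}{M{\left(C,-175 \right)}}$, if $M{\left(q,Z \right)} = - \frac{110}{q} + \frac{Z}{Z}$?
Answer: $- \frac{39}{71} \approx -0.5493$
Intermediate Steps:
$M{\left(q,Z \right)} = 1 - \frac{110}{q}$ ($M{\left(q,Z \right)} = - \frac{110}{q} + 1 = 1 - \frac{110}{q}$)
$\frac{1}{M{\left(C,-175 \right)}} = \frac{1}{\frac{1}{39} \left(-110 + 39\right)} = \frac{1}{\frac{1}{39} \left(-71\right)} = \frac{1}{- \frac{71}{39}} = - \frac{39}{71}$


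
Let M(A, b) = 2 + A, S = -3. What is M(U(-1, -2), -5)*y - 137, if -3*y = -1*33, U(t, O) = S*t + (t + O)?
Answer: -115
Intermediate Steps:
U(t, O) = O - 2*t (U(t, O) = -3*t + (t + O) = -3*t + (O + t) = O - 2*t)
y = 11 (y = -(-1)*33/3 = -⅓*(-33) = 11)
M(U(-1, -2), -5)*y - 137 = (2 + (-2 - 2*(-1)))*11 - 137 = (2 + (-2 + 2))*11 - 137 = (2 + 0)*11 - 137 = 2*11 - 137 = 22 - 137 = -115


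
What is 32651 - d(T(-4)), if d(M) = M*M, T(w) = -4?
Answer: 32635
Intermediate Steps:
d(M) = M²
32651 - d(T(-4)) = 32651 - 1*(-4)² = 32651 - 1*16 = 32651 - 16 = 32635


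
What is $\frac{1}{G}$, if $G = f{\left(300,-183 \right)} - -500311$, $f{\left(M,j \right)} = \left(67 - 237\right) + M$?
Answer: $\frac{1}{500441} \approx 1.9982 \cdot 10^{-6}$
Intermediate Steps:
$f{\left(M,j \right)} = -170 + M$
$G = 500441$ ($G = \left(-170 + 300\right) - -500311 = 130 + 500311 = 500441$)
$\frac{1}{G} = \frac{1}{500441}$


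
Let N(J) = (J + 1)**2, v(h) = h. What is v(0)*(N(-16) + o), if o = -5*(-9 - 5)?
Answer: 0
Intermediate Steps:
o = 70 (o = -5*(-14) = 70)
N(J) = (1 + J)**2
v(0)*(N(-16) + o) = 0*((1 - 16)**2 + 70) = 0*((-15)**2 + 70) = 0*(225 + 70) = 0*295 = 0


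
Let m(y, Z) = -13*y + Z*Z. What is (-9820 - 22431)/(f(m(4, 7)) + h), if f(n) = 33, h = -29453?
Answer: 32251/29420 ≈ 1.0962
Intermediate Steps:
m(y, Z) = Z² - 13*y (m(y, Z) = -13*y + Z² = Z² - 13*y)
(-9820 - 22431)/(f(m(4, 7)) + h) = (-9820 - 22431)/(33 - 29453) = -32251/(-29420) = -32251*(-1/29420) = 32251/29420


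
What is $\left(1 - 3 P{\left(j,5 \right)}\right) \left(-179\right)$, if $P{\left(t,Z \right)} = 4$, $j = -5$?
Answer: $1969$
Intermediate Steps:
$\left(1 - 3 P{\left(j,5 \right)}\right) \left(-179\right) = \left(1 - 12\right) \left(-179\right) = \left(-11\right) \left(-179\right) = 1969$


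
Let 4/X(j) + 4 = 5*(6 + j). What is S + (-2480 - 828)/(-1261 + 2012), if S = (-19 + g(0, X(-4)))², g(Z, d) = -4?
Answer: 393971/751 ≈ 524.59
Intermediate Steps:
X(j) = 4/(26 + 5*j) (X(j) = 4/(-4 + 5*(6 + j)) = 4/(-4 + (30 + 5*j)) = 4/(26 + 5*j))
S = 529 (S = (-19 - 4)² = (-23)² = 529)
S + (-2480 - 828)/(-1261 + 2012) = 529 + (-2480 - 828)/(-1261 + 2012) = 529 - 3308/751 = 393971/751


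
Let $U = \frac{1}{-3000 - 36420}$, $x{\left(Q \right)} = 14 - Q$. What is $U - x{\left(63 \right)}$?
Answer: $\frac{1931579}{39420} \approx 49.0$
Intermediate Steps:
$U = - \frac{1}{39420}$ ($U = \frac{1}{-39420} = - \frac{1}{39420} \approx -2.5368 \cdot 10^{-5}$)
$U - x{\left(63 \right)} = - \frac{1}{39420} - \left(14 - 63\right) = - \frac{1}{39420} - -49 = - \frac{1}{39420} + 49 = \frac{1931579}{39420}$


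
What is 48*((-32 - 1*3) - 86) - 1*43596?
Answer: -49404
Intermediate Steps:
48*((-32 - 1*3) - 86) - 1*43596 = 48*((-32 - 3) - 86) - 43596 = 48*(-35 - 86) - 43596 = 48*(-121) - 43596 = -5808 - 43596 = -49404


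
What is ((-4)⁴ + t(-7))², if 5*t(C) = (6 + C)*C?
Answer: 1656369/25 ≈ 66255.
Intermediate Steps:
t(C) = C*(6 + C)/5 (t(C) = ((6 + C)*C)/5 = (C*(6 + C))/5 = C*(6 + C)/5)
((-4)⁴ + t(-7))² = ((-4)⁴ + (⅕)*(-7)*(6 - 7))² = (256 + (⅕)*(-7)*(-1))² = (256 + 7/5)² = (1287/5)² = 1656369/25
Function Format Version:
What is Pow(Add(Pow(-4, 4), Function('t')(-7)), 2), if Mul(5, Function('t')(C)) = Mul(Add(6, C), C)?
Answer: Rational(1656369, 25) ≈ 66255.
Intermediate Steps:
Function('t')(C) = Mul(Rational(1, 5), C, Add(6, C)) (Function('t')(C) = Mul(Rational(1, 5), Mul(Add(6, C), C)) = Mul(Rational(1, 5), Mul(C, Add(6, C))) = Mul(Rational(1, 5), C, Add(6, C)))
Pow(Add(Pow(-4, 4), Function('t')(-7)), 2) = Pow(Add(Pow(-4, 4), Mul(Rational(1, 5), -7, Add(6, -7))), 2) = Pow(Add(256, Mul(Rational(1, 5), -7, -1)), 2) = Pow(Add(256, Rational(7, 5)), 2) = Pow(Rational(1287, 5), 2) = Rational(1656369, 25)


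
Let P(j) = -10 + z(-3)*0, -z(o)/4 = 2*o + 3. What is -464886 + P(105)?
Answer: -464896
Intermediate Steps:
z(o) = -12 - 8*o (z(o) = -4*(2*o + 3) = -4*(3 + 2*o) = -12 - 8*o)
P(j) = -10 (P(j) = -10 + (-12 - 8*(-3))*0 = -10 + (-12 + 24)*0 = -10 + 12*0 = -10 + 0 = -10)
-464886 + P(105) = -464886 - 10 = -464896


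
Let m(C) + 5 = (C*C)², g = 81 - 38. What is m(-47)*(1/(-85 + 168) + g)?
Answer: 17420443320/83 ≈ 2.0988e+8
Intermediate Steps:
g = 43
m(C) = -5 + C⁴ (m(C) = -5 + (C*C)² = -5 + (C²)² = -5 + C⁴)
m(-47)*(1/(-85 + 168) + g) = (-5 + (-47)⁴)*(1/(-85 + 168) + 43) = (-5 + 4879681)*(1/83 + 43) = 4879676*(1/83 + 43) = 4879676*(3570/83) = 17420443320/83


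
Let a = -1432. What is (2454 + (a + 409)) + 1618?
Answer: 3049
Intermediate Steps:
(2454 + (a + 409)) + 1618 = (2454 + (-1432 + 409)) + 1618 = (2454 - 1023) + 1618 = 1431 + 1618 = 3049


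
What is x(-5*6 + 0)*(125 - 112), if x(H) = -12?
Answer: -156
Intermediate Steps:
x(-5*6 + 0)*(125 - 112) = -12*(125 - 112) = -12*13 = -156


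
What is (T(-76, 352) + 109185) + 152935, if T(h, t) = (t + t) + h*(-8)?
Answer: 263432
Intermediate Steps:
T(h, t) = -8*h + 2*t (T(h, t) = 2*t - 8*h = -8*h + 2*t)
(T(-76, 352) + 109185) + 152935 = ((-8*(-76) + 2*352) + 109185) + 152935 = ((608 + 704) + 109185) + 152935 = (1312 + 109185) + 152935 = 110497 + 152935 = 263432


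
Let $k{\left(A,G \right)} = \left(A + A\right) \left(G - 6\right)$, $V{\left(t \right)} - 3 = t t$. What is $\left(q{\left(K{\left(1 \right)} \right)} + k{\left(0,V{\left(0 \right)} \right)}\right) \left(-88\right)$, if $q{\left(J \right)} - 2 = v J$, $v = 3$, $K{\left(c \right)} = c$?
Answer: $-440$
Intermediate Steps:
$V{\left(t \right)} = 3 + t^{2}$ ($V{\left(t \right)} = 3 + t t = 3 + t^{2}$)
$k{\left(A,G \right)} = 2 A \left(-6 + G\right)$
$q{\left(J \right)} = 2 + 3 J$
$\left(q{\left(K{\left(1 \right)} \right)} + k{\left(0,V{\left(0 \right)} \right)}\right) \left(-88\right) = \left(\left(2 + 3 \cdot 1\right) + 2 \cdot 0 \left(-6 + \left(3 + 0^{2}\right)\right)\right) \left(-88\right) = \left(\left(2 + 3\right) + 2 \cdot 0 \left(-6 + \left(3 + 0\right)\right)\right) \left(-88\right) = \left(5 + 2 \cdot 0 \left(-6 + 3\right)\right) \left(-88\right) = \left(5 + 2 \cdot 0 \left(-3\right)\right) \left(-88\right) = \left(5 + 0\right) \left(-88\right) = 5 \left(-88\right) = -440$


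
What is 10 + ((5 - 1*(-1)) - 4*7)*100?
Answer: -2190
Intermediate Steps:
10 + ((5 - 1*(-1)) - 4*7)*100 = 10 + ((5 + 1) - 28)*100 = 10 + (6 - 28)*100 = 10 - 22*100 = 10 - 2200 = -2190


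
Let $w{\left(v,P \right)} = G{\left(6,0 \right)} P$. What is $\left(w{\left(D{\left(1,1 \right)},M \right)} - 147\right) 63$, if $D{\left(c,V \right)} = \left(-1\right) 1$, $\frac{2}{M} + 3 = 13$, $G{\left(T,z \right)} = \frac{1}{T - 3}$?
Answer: $- \frac{46284}{5} \approx -9256.8$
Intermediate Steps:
$G{\left(T,z \right)} = \frac{1}{-3 + T}$
$M = \frac{1}{5}$ ($M = \frac{2}{-3 + 13} = \frac{2}{10} = 2 \cdot \frac{1}{10} = \frac{1}{5} \approx 0.2$)
$D{\left(c,V \right)} = -1$
$w{\left(v,P \right)} = \frac{P}{3}$ ($w{\left(v,P \right)} = \frac{P}{-3 + 6} = \frac{P}{3}$)
$\left(w{\left(D{\left(1,1 \right)},M \right)} - 147\right) 63 = \left(\frac{1}{3} \cdot \frac{1}{5} - 147\right) 63 = \left(\frac{1}{15} - 147\right) 63 = \left(- \frac{2204}{15}\right) 63 = - \frac{46284}{5}$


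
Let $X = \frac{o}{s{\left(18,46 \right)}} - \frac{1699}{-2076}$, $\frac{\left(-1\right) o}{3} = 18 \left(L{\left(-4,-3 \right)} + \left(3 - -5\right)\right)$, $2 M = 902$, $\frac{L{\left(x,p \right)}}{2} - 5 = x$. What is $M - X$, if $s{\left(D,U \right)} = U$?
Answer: $\frac{22055791}{47748} \approx 461.92$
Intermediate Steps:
$L{\left(x,p \right)} = 10 + 2 x$
$M = 451$ ($M = \frac{1}{2} \cdot 902 = 451$)
$o = -540$ ($o = - 3 \cdot 18 \left(\left(10 + 2 \left(-4\right)\right) + \left(3 - -5\right)\right) = - 3 \cdot 18 \left(\left(10 - 8\right) + \left(3 + 5\right)\right) = - 3 \cdot 18 \left(2 + 8\right) = - 3 \cdot 18 \cdot 10 = \left(-3\right) 180 = -540$)
$X = - \frac{521443}{47748}$ ($X = - \frac{540}{46} - \frac{1699}{-2076} = \left(-540\right) \frac{1}{46} - - \frac{1699}{2076} = - \frac{270}{23} + \frac{1699}{2076} = - \frac{521443}{47748} \approx -10.921$)
$M - X = 451 - - \frac{521443}{47748} = 451 + \frac{521443}{47748} = \frac{22055791}{47748}$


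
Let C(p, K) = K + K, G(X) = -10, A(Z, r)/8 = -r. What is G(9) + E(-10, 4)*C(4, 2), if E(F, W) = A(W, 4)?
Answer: -138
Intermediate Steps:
A(Z, r) = -8*r (A(Z, r) = 8*(-r) = -8*r)
E(F, W) = -32 (E(F, W) = -8*4 = -32)
C(p, K) = 2*K
G(9) + E(-10, 4)*C(4, 2) = -10 - 64*2 = -10 - 32*4 = -10 - 128 = -138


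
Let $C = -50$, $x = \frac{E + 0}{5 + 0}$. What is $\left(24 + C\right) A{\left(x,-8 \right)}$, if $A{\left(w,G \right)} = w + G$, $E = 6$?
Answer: $\frac{884}{5} \approx 176.8$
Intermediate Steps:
$x = \frac{6}{5}$ ($x = \frac{6 + 0}{5 + 0} = \frac{6}{5} \approx 1.2$)
$A{\left(w,G \right)} = G + w$
$\left(24 + C\right) A{\left(x,-8 \right)} = \left(24 - 50\right) \left(-8 + \frac{6}{5}\right) = \left(-26\right) \left(- \frac{34}{5}\right) = \frac{884}{5}$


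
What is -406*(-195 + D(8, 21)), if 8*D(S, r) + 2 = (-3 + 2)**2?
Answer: 316883/4 ≈ 79221.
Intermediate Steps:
D(S, r) = -1/8 (D(S, r) = -1/4 + (-3 + 2)**2/8 = -1/4 + (1/8)*(-1)**2 = -1/4 + (1/8)*1 = -1/4 + 1/8 = -1/8)
-406*(-195 + D(8, 21)) = -406*(-195 - 1/8) = -406*(-1561/8) = 316883/4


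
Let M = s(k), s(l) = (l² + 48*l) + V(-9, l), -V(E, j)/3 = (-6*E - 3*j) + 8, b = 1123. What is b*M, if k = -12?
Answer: -815298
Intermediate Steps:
V(E, j) = -24 + 9*j + 18*E (V(E, j) = -3*((-6*E - 3*j) + 8) = -3*(8 - 6*E - 3*j) = -24 + 9*j + 18*E)
s(l) = -186 + l² + 57*l (s(l) = (l² + 48*l) + (-24 + 9*l + 18*(-9)) = (l² + 48*l) + (-24 + 9*l - 162) = (l² + 48*l) + (-186 + 9*l) = -186 + l² + 57*l)
M = -726 (M = -186 + (-12)² + 57*(-12) = -186 + 144 - 684 = -726)
b*M = 1123*(-726) = -815298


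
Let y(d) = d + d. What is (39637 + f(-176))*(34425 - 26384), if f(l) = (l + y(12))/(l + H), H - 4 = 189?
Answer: 318649221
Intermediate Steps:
y(d) = 2*d
H = 193 (H = 4 + 189 = 193)
f(l) = (24 + l)/(193 + l) (f(l) = (l + 2*12)/(l + 193) = (l + 24)/(193 + l) = (24 + l)/(193 + l))
(39637 + f(-176))*(34425 - 26384) = (39637 + (24 - 176)/(193 - 176))*(34425 - 26384) = (39637 - 152/17)*8041 = (673677/17)*8041 = 318649221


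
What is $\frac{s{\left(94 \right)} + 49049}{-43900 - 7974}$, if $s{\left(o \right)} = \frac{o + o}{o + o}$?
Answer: $- \frac{24525}{25937} \approx -0.94556$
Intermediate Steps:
$s{\left(o \right)} = 1$ ($s{\left(o \right)} = \frac{2 o}{2 o} = 2 o \frac{1}{2 o} = 1$)
$\frac{s{\left(94 \right)} + 49049}{-43900 - 7974} = \frac{1 + 49049}{-43900 - 7974} = \frac{49050}{-51874} = 49050 \left(- \frac{1}{51874}\right) = - \frac{24525}{25937}$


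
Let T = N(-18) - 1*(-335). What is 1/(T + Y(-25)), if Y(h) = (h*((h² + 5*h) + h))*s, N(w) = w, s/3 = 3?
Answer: -1/106558 ≈ -9.3846e-6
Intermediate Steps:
s = 9 (s = 3*3 = 9)
Y(h) = 9*h*(h² + 6*h) (Y(h) = (h*((h² + 5*h) + h))*9 = (h*(h² + 6*h))*9 = 9*h*(h² + 6*h))
T = 317 (T = -18 - 1*(-335) = -18 + 335 = 317)
1/(T + Y(-25)) = 1/(317 + 9*(-25)²*(6 - 25)) = 1/(317 + 9*625*(-19)) = 1/(317 - 106875) = 1/(-106558) = -1/106558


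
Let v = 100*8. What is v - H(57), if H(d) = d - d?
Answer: 800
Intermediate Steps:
H(d) = 0
v = 800
v - H(57) = 800 - 1*0 = 800 + 0 = 800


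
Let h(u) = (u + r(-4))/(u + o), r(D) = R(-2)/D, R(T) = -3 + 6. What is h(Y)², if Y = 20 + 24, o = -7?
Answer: 29929/21904 ≈ 1.3664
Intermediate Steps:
R(T) = 3
r(D) = 3/D
Y = 44
h(u) = (-¾ + u)/(-7 + u) (h(u) = (u + 3/(-4))/(u - 7) = (u + 3*(-¼))/(-7 + u) = (u - ¾)/(-7 + u) = (-¾ + u)/(-7 + u))
h(Y)² = ((-¾ + 44)/(-7 + 44))² = ((173/4)/37)² = ((1/37)*(173/4))² = (173/148)² = 29929/21904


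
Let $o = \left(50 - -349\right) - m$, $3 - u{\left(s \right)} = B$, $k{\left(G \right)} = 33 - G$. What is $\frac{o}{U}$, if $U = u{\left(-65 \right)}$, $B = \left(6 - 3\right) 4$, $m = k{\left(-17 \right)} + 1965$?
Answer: $\frac{1616}{9} \approx 179.56$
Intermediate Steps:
$m = 2015$ ($m = \left(33 - -17\right) + 1965 = \left(33 + 17\right) + 1965 = 50 + 1965 = 2015$)
$B = 12$ ($B = 3 \cdot 4 = 12$)
$u{\left(s \right)} = -9$ ($u{\left(s \right)} = 3 - 12 = -9$)
$U = -9$
$o = -1616$ ($o = \left(50 - -349\right) - 2015 = \left(50 + 349\right) - 2015 = 399 - 2015 = -1616$)
$\frac{o}{U} = - \frac{1616}{-9} = \left(-1616\right) \left(- \frac{1}{9}\right) = \frac{1616}{9}$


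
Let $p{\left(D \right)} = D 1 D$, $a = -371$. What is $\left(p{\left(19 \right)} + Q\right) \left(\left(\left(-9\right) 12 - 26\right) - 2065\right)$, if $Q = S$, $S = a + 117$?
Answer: $-235293$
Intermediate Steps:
$S = -254$ ($S = -371 + 117 = -254$)
$Q = -254$
$p{\left(D \right)} = D^{2}$ ($p{\left(D \right)} = D D = D^{2}$)
$\left(p{\left(19 \right)} + Q\right) \left(\left(\left(-9\right) 12 - 26\right) - 2065\right) = \left(19^{2} - 254\right) \left(\left(\left(-9\right) 12 - 26\right) - 2065\right) = \left(361 - 254\right) \left(\left(-108 - 26\right) - 2065\right) = 107 \left(-134 - 2065\right) = 107 \left(-2199\right) = -235293$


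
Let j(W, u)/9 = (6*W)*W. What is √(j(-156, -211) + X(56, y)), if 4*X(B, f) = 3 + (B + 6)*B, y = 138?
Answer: √5260051/2 ≈ 1146.7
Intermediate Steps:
X(B, f) = ¾ + B*(6 + B)/4 (X(B, f) = (3 + (B + 6)*B)/4 = (3 + (6 + B)*B)/4 = (3 + B*(6 + B))/4 = ¾ + B*(6 + B)/4)
j(W, u) = 54*W² (j(W, u) = 9*((6*W)*W) = 9*(6*W²) = 54*W²)
√(j(-156, -211) + X(56, y)) = √(54*(-156)² + (¾ + (¼)*56² + (3/2)*56)) = √(54*24336 + (¾ + (¼)*3136 + 84)) = √(1314144 + (¾ + 784 + 84)) = √(1314144 + 3475/4) = √(5260051/4) = √5260051/2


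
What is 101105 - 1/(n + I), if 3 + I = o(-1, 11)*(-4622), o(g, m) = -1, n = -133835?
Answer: 13064383681/129216 ≈ 1.0111e+5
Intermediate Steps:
I = 4619 (I = -3 - 1*(-4622) = -3 + 4622 = 4619)
101105 - 1/(n + I) = 101105 - 1/(-133835 + 4619) = 101105 - 1/(-129216) = 101105 - 1*(-1/129216) = 101105 + 1/129216 = 13064383681/129216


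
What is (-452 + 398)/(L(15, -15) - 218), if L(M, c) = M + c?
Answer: 27/109 ≈ 0.24771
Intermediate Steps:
(-452 + 398)/(L(15, -15) - 218) = (-452 + 398)/((15 - 15) - 218) = -54/(0 - 218) = -54/(-218) = -54*(-1/218) = 27/109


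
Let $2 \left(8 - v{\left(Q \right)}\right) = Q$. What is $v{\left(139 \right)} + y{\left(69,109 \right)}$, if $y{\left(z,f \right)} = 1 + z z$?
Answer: $\frac{9401}{2} \approx 4700.5$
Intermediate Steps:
$y{\left(z,f \right)} = 1 + z^{2}$
$v{\left(Q \right)} = 8 - \frac{Q}{2}$
$v{\left(139 \right)} + y{\left(69,109 \right)} = \left(8 - \frac{139}{2}\right) + \left(1 + 69^{2}\right) = \left(8 - \frac{139}{2}\right) + \left(1 + 4761\right) = - \frac{123}{2} + 4762 = \frac{9401}{2}$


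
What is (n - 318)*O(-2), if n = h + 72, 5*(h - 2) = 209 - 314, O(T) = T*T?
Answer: -1060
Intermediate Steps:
O(T) = T²
h = -19 (h = 2 + (209 - 314)/5 = 2 + (⅕)*(-105) = 2 - 21 = -19)
n = 53 (n = -19 + 72 = 53)
(n - 318)*O(-2) = (53 - 318)*(-2)² = -265*4 = -1060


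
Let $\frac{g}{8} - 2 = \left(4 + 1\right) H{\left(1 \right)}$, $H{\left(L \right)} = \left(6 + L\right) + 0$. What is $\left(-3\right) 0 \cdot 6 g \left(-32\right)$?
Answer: $0$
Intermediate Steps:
$H{\left(L \right)} = 6 + L$
$g = 296$ ($g = 16 + 8 \left(4 + 1\right) \left(6 + 1\right) = 16 + 8 \cdot 5 \cdot 7 = 16 + 8 \cdot 35 = 16 + 280 = 296$)
$\left(-3\right) 0 \cdot 6 g \left(-32\right) = \left(-3\right) 0 \cdot 6 \cdot 296 \left(-32\right) = 0 \cdot 6 \cdot 296 \left(-32\right) = 0 \cdot 296 \left(-32\right) = 0 \left(-32\right) = 0$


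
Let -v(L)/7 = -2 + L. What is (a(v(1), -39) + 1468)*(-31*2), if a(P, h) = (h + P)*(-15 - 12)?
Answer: -144584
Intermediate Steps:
v(L) = 14 - 7*L (v(L) = -7*(-2 + L) = 14 - 7*L)
a(P, h) = -27*P - 27*h (a(P, h) = (P + h)*(-27) = -27*P - 27*h)
(a(v(1), -39) + 1468)*(-31*2) = ((-27*(14 - 7*1) - 27*(-39)) + 1468)*(-31*2) = ((-27*(14 - 7) + 1053) + 1468)*(-62) = ((-27*7 + 1053) + 1468)*(-62) = ((-189 + 1053) + 1468)*(-62) = (864 + 1468)*(-62) = 2332*(-62) = -144584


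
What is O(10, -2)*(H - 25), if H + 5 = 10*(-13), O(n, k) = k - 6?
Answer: 1280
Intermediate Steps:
O(n, k) = -6 + k
H = -135 (H = -5 + 10*(-13) = -5 - 130 = -135)
O(10, -2)*(H - 25) = (-6 - 2)*(-135 - 25) = -8*(-160) = 1280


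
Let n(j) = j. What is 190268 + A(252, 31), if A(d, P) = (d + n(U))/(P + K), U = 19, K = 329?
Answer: 68496751/360 ≈ 1.9027e+5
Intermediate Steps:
A(d, P) = (19 + d)/(329 + P) (A(d, P) = (d + 19)/(P + 329) = (19 + d)/(329 + P))
190268 + A(252, 31) = 190268 + (19 + 252)/(329 + 31) = 190268 + 271/360 = 68496751/360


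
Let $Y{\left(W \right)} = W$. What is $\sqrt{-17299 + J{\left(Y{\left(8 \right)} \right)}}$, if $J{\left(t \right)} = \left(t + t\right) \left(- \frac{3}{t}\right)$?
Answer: $i \sqrt{17305} \approx 131.55 i$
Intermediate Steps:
$J{\left(t \right)} = -6$ ($J{\left(t \right)} = 2 t \left(- \frac{3}{t}\right) = -6$)
$\sqrt{-17299 + J{\left(Y{\left(8 \right)} \right)}} = \sqrt{-17299 - 6} = \sqrt{-17305} = i \sqrt{17305}$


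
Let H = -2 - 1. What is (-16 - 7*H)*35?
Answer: 175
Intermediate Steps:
H = -3
(-16 - 7*H)*35 = (-16 - 7*(-3))*35 = (-16 + 21)*35 = 5*35 = 175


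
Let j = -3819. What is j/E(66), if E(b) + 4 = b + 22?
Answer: -1273/28 ≈ -45.464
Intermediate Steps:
E(b) = 18 + b (E(b) = -4 + (b + 22) = -4 + (22 + b) = 18 + b)
j/E(66) = -3819/(18 + 66) = -3819/84 = -3819*1/84 = -1273/28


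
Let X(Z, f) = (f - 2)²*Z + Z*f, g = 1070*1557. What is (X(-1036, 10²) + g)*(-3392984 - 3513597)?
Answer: 57927939776674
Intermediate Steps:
g = 1665990
X(Z, f) = Z*f + Z*(-2 + f)² (X(Z, f) = (-2 + f)²*Z + Z*f = Z*(-2 + f)² + Z*f = Z*f + Z*(-2 + f)²)
(X(-1036, 10²) + g)*(-3392984 - 3513597) = (-1036*(10² + (-2 + 10²)²) + 1665990)*(-3392984 - 3513597) = (-1036*(100 + (-2 + 100)²) + 1665990)*(-6906581) = (-1036*(100 + 98²) + 1665990)*(-6906581) = (-1036*(100 + 9604) + 1665990)*(-6906581) = (-1036*9704 + 1665990)*(-6906581) = (-10053344 + 1665990)*(-6906581) = -8387354*(-6906581) = 57927939776674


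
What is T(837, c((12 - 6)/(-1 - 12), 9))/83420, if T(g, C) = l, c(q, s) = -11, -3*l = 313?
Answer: -313/250260 ≈ -0.0012507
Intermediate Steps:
l = -313/3 (l = -⅓*313 = -313/3 ≈ -104.33)
T(g, C) = -313/3
T(837, c((12 - 6)/(-1 - 12), 9))/83420 = -313/3/83420 = -313/3*1/83420 = -313/250260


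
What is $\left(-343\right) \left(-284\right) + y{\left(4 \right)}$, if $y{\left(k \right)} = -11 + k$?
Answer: $97405$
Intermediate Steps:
$\left(-343\right) \left(-284\right) + y{\left(4 \right)} = \left(-343\right) \left(-284\right) + \left(-11 + 4\right) = 97412 - 7 = 97405$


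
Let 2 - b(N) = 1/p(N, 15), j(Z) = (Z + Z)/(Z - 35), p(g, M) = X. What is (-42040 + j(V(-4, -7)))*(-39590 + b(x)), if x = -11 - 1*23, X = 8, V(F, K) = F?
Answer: 64906789520/39 ≈ 1.6643e+9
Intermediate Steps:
p(g, M) = 8
x = -34 (x = -11 - 23 = -34)
j(Z) = 2*Z/(-35 + Z) (j(Z) = (2*Z)/(-35 + Z) = 2*Z/(-35 + Z))
b(N) = 15/8 (b(N) = 2 - 1/8 = 15/8)
(-42040 + j(V(-4, -7)))*(-39590 + b(x)) = (-42040 + 2*(-4)/(-35 - 4))*(-39590 + 15/8) = (-42040 + 2*(-4)/(-39))*(-316705/8) = (-42040 + 2*(-4)*(-1/39))*(-316705/8) = (-42040 + 8/39)*(-316705/8) = -1639552/39*(-316705/8) = 64906789520/39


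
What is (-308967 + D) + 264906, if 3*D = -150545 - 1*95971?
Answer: -126233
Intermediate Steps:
D = -82172 (D = (-150545 - 1*95971)/3 = (-150545 - 95971)/3 = (⅓)*(-246516) = -82172)
(-308967 + D) + 264906 = (-308967 - 82172) + 264906 = -391139 + 264906 = -126233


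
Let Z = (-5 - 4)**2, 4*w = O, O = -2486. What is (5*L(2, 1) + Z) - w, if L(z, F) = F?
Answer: 1415/2 ≈ 707.50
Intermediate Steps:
w = -1243/2 (w = (1/4)*(-2486) = -1243/2 ≈ -621.50)
Z = 81 (Z = (-9)**2 = 81)
(5*L(2, 1) + Z) - w = (5*1 + 81) - 1*(-1243/2) = (5 + 81) + 1243/2 = 86 + 1243/2 = 1415/2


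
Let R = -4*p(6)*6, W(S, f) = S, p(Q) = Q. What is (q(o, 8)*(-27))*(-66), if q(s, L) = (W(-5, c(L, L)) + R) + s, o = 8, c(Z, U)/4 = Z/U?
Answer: -251262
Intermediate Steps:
c(Z, U) = 4*Z/U (c(Z, U) = 4*(Z/U) = 4*Z/U)
R = -144 (R = -4*6*6 = -24*6 = -144)
q(s, L) = -149 + s (q(s, L) = (-5 - 144) + s = -149 + s)
(q(o, 8)*(-27))*(-66) = ((-149 + 8)*(-27))*(-66) = -141*(-27)*(-66) = 3807*(-66) = -251262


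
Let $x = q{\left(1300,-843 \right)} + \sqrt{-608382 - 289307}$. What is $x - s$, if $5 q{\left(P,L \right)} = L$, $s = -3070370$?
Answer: $\frac{15351007}{5} + i \sqrt{897689} \approx 3.0702 \cdot 10^{6} + 947.46 i$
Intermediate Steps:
$q{\left(P,L \right)} = \frac{L}{5}$
$x = - \frac{843}{5} + i \sqrt{897689}$ ($x = \frac{1}{5} \left(-843\right) + \sqrt{-608382 - 289307} = - \frac{843}{5} + \sqrt{-897689} = - \frac{843}{5} + i \sqrt{897689} \approx -168.6 + 947.46 i$)
$x - s = \left(- \frac{843}{5} + i \sqrt{897689}\right) - -3070370 = \left(- \frac{843}{5} + i \sqrt{897689}\right) + 3070370 = \frac{15351007}{5} + i \sqrt{897689}$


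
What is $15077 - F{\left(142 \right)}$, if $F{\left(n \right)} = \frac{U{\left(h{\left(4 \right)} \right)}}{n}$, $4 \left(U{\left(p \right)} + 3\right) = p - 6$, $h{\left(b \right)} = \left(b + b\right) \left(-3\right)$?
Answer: $\frac{4281889}{284} \approx 15077.0$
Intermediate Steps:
$h{\left(b \right)} = - 6 b$ ($h{\left(b \right)} = 2 b \left(-3\right) = - 6 b$)
$U{\left(p \right)} = - \frac{9}{2} + \frac{p}{4}$ ($U{\left(p \right)} = -3 + \frac{p - 6}{4} = -3 + \frac{-6 + p}{4} = -3 + \left(- \frac{3}{2} + \frac{p}{4}\right) = - \frac{9}{2} + \frac{p}{4}$)
$F{\left(n \right)} = - \frac{21}{2 n}$ ($F{\left(n \right)} = \frac{- \frac{9}{2} + \frac{\left(-6\right) 4}{4}}{n} = \frac{- \frac{9}{2} + \frac{1}{4} \left(-24\right)}{n} = \frac{- \frac{9}{2} - 6}{n} = - \frac{21}{2 n}$)
$15077 - F{\left(142 \right)} = 15077 - - \frac{21}{2 \cdot 142} = 15077 - \left(- \frac{21}{2}\right) \frac{1}{142} = 15077 - - \frac{21}{284} = 15077 + \frac{21}{284} = \frac{4281889}{284}$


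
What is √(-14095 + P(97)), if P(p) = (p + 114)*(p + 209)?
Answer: √50471 ≈ 224.66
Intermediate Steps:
P(p) = (114 + p)*(209 + p)
√(-14095 + P(97)) = √(-14095 + (23826 + 97² + 323*97)) = √(-14095 + (23826 + 9409 + 31331)) = √(-14095 + 64566) = √50471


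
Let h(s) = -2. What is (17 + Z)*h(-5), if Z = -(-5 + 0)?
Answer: -44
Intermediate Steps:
Z = 5 (Z = -1*(-5) = 5)
(17 + Z)*h(-5) = (17 + 5)*(-2) = 22*(-2) = -44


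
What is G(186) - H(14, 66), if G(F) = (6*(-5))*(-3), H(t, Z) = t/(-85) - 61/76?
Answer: 587649/6460 ≈ 90.967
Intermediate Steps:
H(t, Z) = -61/76 - t/85 (H(t, Z) = t*(-1/85) - 61*1/76 = -t/85 - 61/76 = -61/76 - t/85)
G(F) = 90 (G(F) = -30*(-3) = 90)
G(186) - H(14, 66) = 90 - (-61/76 - 1/85*14) = 90 - (-61/76 - 14/85) = 90 - 1*(-6249/6460) = 90 + 6249/6460 = 587649/6460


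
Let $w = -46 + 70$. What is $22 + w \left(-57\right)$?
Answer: $-1346$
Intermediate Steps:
$w = 24$
$22 + w \left(-57\right) = 22 + 24 \left(-57\right) = 22 - 1368 = -1346$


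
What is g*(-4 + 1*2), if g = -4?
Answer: 8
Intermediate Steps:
g*(-4 + 1*2) = -4*(-4 + 1*2) = -4*(-4 + 2) = -4*(-2) = 8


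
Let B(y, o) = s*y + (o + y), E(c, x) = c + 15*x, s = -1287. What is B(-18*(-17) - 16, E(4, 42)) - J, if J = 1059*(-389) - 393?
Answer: 40038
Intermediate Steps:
J = -412344 (J = -411951 - 393 = -412344)
B(y, o) = o - 1286*y (B(y, o) = -1287*y + (o + y) = o - 1286*y)
B(-18*(-17) - 16, E(4, 42)) - J = ((4 + 15*42) - 1286*(-18*(-17) - 16)) - 1*(-412344) = ((4 + 630) - 1286*(306 - 16)) + 412344 = (634 - 1286*290) + 412344 = (634 - 372940) + 412344 = -372306 + 412344 = 40038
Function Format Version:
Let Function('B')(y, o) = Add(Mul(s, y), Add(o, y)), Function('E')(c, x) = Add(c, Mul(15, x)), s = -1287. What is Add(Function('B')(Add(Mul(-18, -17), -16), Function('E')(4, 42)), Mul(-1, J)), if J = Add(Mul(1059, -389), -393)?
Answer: 40038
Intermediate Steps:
J = -412344 (J = Add(-411951, -393) = -412344)
Function('B')(y, o) = Add(o, Mul(-1286, y)) (Function('B')(y, o) = Add(Mul(-1287, y), Add(o, y)) = Add(o, Mul(-1286, y)))
Add(Function('B')(Add(Mul(-18, -17), -16), Function('E')(4, 42)), Mul(-1, J)) = Add(Add(Add(4, Mul(15, 42)), Mul(-1286, Add(Mul(-18, -17), -16))), Mul(-1, -412344)) = Add(Add(Add(4, 630), Mul(-1286, Add(306, -16))), 412344) = Add(Add(634, Mul(-1286, 290)), 412344) = Add(Add(634, -372940), 412344) = Add(-372306, 412344) = 40038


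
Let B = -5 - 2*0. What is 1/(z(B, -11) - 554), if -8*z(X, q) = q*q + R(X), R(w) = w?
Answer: -2/1137 ≈ -0.0017590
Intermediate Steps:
B = -5 (B = -5 - 2*0 = -5 + 0 = -5)
z(X, q) = -X/8 - q²/8 (z(X, q) = -(q*q + X)/8 = -(q² + X)/8 = -(X + q²)/8 = -X/8 - q²/8)
1/(z(B, -11) - 554) = 1/((-⅛*(-5) - ⅛*(-11)²) - 554) = 1/((5/8 - ⅛*121) - 554) = 1/((5/8 - 121/8) - 554) = 1/(-29/2 - 554) = 1/(-1137/2) = -2/1137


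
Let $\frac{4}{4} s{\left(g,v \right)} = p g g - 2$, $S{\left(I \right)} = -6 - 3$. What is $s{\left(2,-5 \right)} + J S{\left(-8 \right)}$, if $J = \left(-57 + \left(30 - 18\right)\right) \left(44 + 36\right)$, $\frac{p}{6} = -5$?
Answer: $32278$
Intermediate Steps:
$p = -30$ ($p = 6 \left(-5\right) = -30$)
$S{\left(I \right)} = -9$ ($S{\left(I \right)} = -6 - 3 = -9$)
$s{\left(g,v \right)} = -2 - 30 g^{2}$ ($s{\left(g,v \right)} = - 30 g g - 2 = - 30 g^{2} - 2 = -2 - 30 g^{2}$)
$J = -3600$ ($J = \left(-57 + 12\right) 80 = \left(-45\right) 80 = -3600$)
$s{\left(2,-5 \right)} + J S{\left(-8 \right)} = \left(-2 - 30 \cdot 2^{2}\right) - -32400 = \left(-2 - 120\right) + 32400 = -122 + 32400 = 32278$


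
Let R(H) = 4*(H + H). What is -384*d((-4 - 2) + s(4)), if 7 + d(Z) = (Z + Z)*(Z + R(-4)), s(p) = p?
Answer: -49536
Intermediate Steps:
R(H) = 8*H (R(H) = 4*(2*H) = 8*H)
d(Z) = -7 + 2*Z*(-32 + Z) (d(Z) = -7 + (Z + Z)*(Z + 8*(-4)) = -7 + (2*Z)*(Z - 32) = -7 + (2*Z)*(-32 + Z) = -7 + 2*Z*(-32 + Z))
-384*d((-4 - 2) + s(4)) = -384*(-7 - 64*((-4 - 2) + 4) + 2*((-4 - 2) + 4)²) = -384*(-7 - 64*(-6 + 4) + 2*(-6 + 4)²) = -384*(-7 - 64*(-2) + 2*(-2)²) = -384*(-7 + 128 + 2*4) = -384*(-7 + 128 + 8) = -384*129 = -49536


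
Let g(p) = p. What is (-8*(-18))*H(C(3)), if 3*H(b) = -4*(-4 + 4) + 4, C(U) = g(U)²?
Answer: 192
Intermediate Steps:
C(U) = U²
H(b) = 4/3 (H(b) = (-4*(-4 + 4) + 4)/3 = (-4*0 + 4)/3 = (0 + 4)/3 = (⅓)*4 = 4/3)
(-8*(-18))*H(C(3)) = -8*(-18)*(4/3) = 144*(4/3) = 192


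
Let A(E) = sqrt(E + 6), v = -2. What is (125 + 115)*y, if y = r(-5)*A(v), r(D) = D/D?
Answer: 480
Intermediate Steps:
A(E) = sqrt(6 + E)
r(D) = 1
y = 2 (y = 1*sqrt(6 - 2) = 1*sqrt(4) = 1*2 = 2)
(125 + 115)*y = (125 + 115)*2 = 240*2 = 480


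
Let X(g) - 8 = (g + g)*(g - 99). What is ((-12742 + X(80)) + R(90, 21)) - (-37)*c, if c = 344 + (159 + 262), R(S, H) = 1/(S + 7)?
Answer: 1215508/97 ≈ 12531.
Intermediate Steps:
R(S, H) = 1/(7 + S)
c = 765 (c = 344 + 421 = 765)
X(g) = 8 + 2*g*(-99 + g) (X(g) = 8 + (g + g)*(g - 99) = 8 + (2*g)*(-99 + g) = 8 + 2*g*(-99 + g))
((-12742 + X(80)) + R(90, 21)) - (-37)*c = ((-12742 + (8 - 198*80 + 2*80**2)) + 1/(7 + 90)) - (-37)*765 = ((-12742 + (8 - 15840 + 2*6400)) + 1/97) - 1*(-28305) = ((-12742 + (8 - 15840 + 12800)) + 1/97) + 28305 = ((-12742 - 3032) + 1/97) + 28305 = (-15774 + 1/97) + 28305 = -1530077/97 + 28305 = 1215508/97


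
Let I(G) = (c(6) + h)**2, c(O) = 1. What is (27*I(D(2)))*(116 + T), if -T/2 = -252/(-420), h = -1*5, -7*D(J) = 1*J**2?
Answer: 247968/5 ≈ 49594.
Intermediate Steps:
D(J) = -J**2/7
h = -5
I(G) = 16 (I(G) = (1 - 5)**2 = (-4)**2 = 16)
T = -6/5 (T = -(-504)/(-420) = -(-504)*(-1)/420 = -2*3/5 = -6/5 ≈ -1.2000)
(27*I(D(2)))*(116 + T) = (27*16)*(116 - 6/5) = 432*(574/5) = 247968/5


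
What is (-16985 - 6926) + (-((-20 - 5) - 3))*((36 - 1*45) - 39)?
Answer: -25255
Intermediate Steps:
(-16985 - 6926) + (-((-20 - 5) - 3))*((36 - 1*45) - 39) = -23911 + (-(-25 - 3))*((36 - 45) - 39) = -23911 + (-1*(-28))*(-9 - 39) = -23911 + 28*(-48) = -23911 - 1344 = -25255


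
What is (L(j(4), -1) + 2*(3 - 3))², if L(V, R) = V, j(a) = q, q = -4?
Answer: 16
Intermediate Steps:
j(a) = -4
(L(j(4), -1) + 2*(3 - 3))² = (-4 + 2*(3 - 3))² = (-4 + 2*0)² = (-4 + 0)² = (-4)² = 16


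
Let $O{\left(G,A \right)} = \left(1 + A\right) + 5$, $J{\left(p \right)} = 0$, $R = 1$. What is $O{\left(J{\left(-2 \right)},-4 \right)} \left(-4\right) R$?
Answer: $-8$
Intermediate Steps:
$O{\left(G,A \right)} = 6 + A$
$O{\left(J{\left(-2 \right)},-4 \right)} \left(-4\right) R = \left(6 - 4\right) \left(-4\right) 1 = 2 \left(-4\right) 1 = \left(-8\right) 1 = -8$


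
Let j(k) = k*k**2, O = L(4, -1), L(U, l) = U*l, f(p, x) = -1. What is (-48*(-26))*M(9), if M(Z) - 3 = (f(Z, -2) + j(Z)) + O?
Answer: 907296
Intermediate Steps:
O = -4 (O = 4*(-1) = -4)
j(k) = k**3
M(Z) = -2 + Z**3 (M(Z) = 3 + ((-1 + Z**3) - 4) = 3 + (-5 + Z**3) = -2 + Z**3)
(-48*(-26))*M(9) = (-48*(-26))*(-2 + 9**3) = 1248*(-2 + 729) = 1248*727 = 907296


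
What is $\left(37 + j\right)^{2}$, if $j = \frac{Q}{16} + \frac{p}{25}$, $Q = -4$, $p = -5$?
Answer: $\frac{534361}{400} \approx 1335.9$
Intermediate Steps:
$j = - \frac{9}{20}$ ($j = - \frac{4}{16} - \frac{5}{25} = \left(-4\right) \frac{1}{16} - \frac{1}{5} = - \frac{1}{4} - \frac{1}{5} = - \frac{9}{20} \approx -0.45$)
$\left(37 + j\right)^{2} = \left(37 - \frac{9}{20}\right)^{2} = \left(\frac{731}{20}\right)^{2} = \frac{534361}{400}$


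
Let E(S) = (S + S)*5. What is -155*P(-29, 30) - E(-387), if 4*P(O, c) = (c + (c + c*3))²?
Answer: -868005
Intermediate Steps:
E(S) = 10*S (E(S) = (2*S)*5 = 10*S)
P(O, c) = 25*c²/4 (P(O, c) = (c + (c + c*3))²/4 = (c + (c + 3*c))²/4 = (c + 4*c)²/4 = (5*c)²/4 = (25*c²)/4 = 25*c²/4)
-155*P(-29, 30) - E(-387) = -3875*30²/4 - 10*(-387) = -3875*900/4 - 1*(-3870) = -155*5625 + 3870 = -871875 + 3870 = -868005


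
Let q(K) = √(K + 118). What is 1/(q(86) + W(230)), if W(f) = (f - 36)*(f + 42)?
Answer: 776/40947965 - √51/1392230810 ≈ 1.8946e-5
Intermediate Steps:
q(K) = √(118 + K)
W(f) = (-36 + f)*(42 + f)
1/(q(86) + W(230)) = 1/(√(118 + 86) + (-1512 + 230² + 6*230)) = 1/(√204 + (-1512 + 52900 + 1380)) = 1/(2*√51 + 52768) = 1/(52768 + 2*√51)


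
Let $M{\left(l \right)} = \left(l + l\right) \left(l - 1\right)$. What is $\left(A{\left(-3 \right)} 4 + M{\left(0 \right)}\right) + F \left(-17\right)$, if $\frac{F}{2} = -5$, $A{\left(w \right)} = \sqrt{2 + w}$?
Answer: $170 + 4 i \approx 170.0 + 4.0 i$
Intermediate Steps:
$M{\left(l \right)} = 2 l \left(-1 + l\right)$
$F = -10$ ($F = 2 \left(-5\right) = -10$)
$\left(A{\left(-3 \right)} 4 + M{\left(0 \right)}\right) + F \left(-17\right) = \left(\sqrt{2 - 3} \cdot 4 + 2 \cdot 0 \left(-1 + 0\right)\right) - -170 = \left(\sqrt{-1} \cdot 4 + 2 \cdot 0 \left(-1\right)\right) + 170 = \left(i 4 + 0\right) + 170 = \left(4 i + 0\right) + 170 = 4 i + 170 = 170 + 4 i$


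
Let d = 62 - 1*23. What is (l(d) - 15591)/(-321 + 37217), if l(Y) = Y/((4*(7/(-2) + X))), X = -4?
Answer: -155923/368960 ≈ -0.42260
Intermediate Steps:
d = 39 (d = 62 - 23 = 39)
l(Y) = -Y/30 (l(Y) = Y/((4*(7/(-2) - 4))) = Y/((4*(7*(-½) - 4))) = Y/((4*(-7/2 - 4))) = Y/((4*(-15/2))) = Y/(-30) = Y*(-1/30) = -Y/30)
(l(d) - 15591)/(-321 + 37217) = (-1/30*39 - 15591)/(-321 + 37217) = (-13/10 - 15591)/36896 = -155923/10*1/36896 = -155923/368960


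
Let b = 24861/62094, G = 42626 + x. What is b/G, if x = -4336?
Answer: 8287/792526420 ≈ 1.0456e-5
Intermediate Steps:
G = 38290 (G = 42626 - 4336 = 38290)
b = 8287/20698 (b = 24861*(1/62094) = 8287/20698 ≈ 0.40038)
b/G = (8287/20698)/38290 = (8287/20698)*(1/38290) = 8287/792526420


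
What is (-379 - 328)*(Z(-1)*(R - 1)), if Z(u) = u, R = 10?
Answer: 6363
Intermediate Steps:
(-379 - 328)*(Z(-1)*(R - 1)) = (-379 - 328)*(-(10 - 1)) = -(-707)*9 = -707*(-9) = 6363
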